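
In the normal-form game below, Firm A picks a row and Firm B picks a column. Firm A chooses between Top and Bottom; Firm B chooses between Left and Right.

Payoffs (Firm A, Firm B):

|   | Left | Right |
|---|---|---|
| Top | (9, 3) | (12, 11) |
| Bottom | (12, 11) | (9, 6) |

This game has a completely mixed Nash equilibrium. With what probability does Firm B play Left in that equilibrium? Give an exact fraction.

1/2

Let q be the probability that Firm B plays Left. In a completely mixed equilibrium, Firm A must be indifferent between Top and Bottom.
Firm A's expected payoff from Top is 9q + 12(1−q); from Bottom it is 12q + 9(1−q).
Setting these equal: −3q + 12 = 3q + 9, so q = 1/2.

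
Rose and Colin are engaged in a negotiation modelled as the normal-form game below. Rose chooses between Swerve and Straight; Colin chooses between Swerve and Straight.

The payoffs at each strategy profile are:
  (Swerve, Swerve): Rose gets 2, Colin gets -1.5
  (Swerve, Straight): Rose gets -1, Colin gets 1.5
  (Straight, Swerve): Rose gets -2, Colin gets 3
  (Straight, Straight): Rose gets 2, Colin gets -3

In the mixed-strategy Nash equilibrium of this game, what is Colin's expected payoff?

0

First find x, the probability Rose plays Swerve, from Colin's indifference between Swerve and Straight: −1.5x + 3(1−x) = 1.5x − 3(1−x), giving x = 2/3.
Since Colin is indifferent in equilibrium, Colin's expected payoff equals the payoff from either column against (2/3, 1/3). Using Swerve: −1.5(2/3) + 3(1/3) = 0.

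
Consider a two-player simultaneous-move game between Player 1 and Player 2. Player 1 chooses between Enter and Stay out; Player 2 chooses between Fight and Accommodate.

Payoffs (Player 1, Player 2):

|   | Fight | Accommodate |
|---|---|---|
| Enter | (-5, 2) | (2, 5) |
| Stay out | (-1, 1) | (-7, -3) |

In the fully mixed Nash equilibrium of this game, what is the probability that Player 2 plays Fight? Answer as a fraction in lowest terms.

9/13

Let y be the probability that Player 2 plays Fight. In a completely mixed equilibrium, Player 1 must be indifferent between Enter and Stay out.
Player 1's expected payoff from Enter is −5y + 2(1−y); from Stay out it is −y − 7(1−y).
Setting these equal: −7y + 2 = 6y − 7, so y = 9/13.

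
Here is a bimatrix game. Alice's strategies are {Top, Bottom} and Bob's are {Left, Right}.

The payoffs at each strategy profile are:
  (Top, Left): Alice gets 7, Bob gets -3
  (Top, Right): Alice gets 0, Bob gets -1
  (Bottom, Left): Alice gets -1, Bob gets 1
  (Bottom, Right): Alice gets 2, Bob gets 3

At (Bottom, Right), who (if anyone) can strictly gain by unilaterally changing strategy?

Neither

Alice at (Bottom, Right) earns 2; deviating to Top yields 0 — not better.
Bob earns 3; deviating to Left yields 1 — not better.
Neither player can strictly improve; the profile is a Nash equilibrium.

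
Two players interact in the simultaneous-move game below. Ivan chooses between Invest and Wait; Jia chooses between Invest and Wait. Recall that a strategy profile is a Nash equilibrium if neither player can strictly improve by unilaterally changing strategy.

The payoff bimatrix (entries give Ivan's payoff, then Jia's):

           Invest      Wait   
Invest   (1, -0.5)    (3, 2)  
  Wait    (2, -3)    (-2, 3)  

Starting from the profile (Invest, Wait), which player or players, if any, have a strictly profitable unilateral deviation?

Neither

Ivan at (Invest, Wait) earns 3; deviating to Wait yields -2 — not better.
Jia earns 2; deviating to Invest yields -0.5 — not better.
Neither player can strictly improve; the profile is a Nash equilibrium.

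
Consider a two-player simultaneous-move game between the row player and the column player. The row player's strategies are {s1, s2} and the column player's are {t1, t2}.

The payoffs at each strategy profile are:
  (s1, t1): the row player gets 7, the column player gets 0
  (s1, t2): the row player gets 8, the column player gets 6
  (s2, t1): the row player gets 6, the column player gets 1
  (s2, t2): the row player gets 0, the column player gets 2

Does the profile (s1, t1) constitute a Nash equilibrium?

No

At (s1, t1), the row player earns 7; switching to s2 would give 6, so the row player has no profitable deviation.
The column player earns 0; switching to t2 would give 6, so the column player would deviate.
Since at least one player can profitably deviate, this is not a Nash equilibrium.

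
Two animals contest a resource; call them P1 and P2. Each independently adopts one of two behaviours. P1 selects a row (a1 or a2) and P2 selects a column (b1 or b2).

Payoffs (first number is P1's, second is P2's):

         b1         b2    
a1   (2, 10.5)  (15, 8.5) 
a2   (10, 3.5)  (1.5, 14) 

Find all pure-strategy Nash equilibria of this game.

(a1, b1): P1 prefers a2 (10 > 2) — not an equilibrium.
(a1, b2): P2 prefers b1 (10.5 > 8.5) — not an equilibrium.
(a2, b1): P2 prefers b2 (14 > 3.5) — not an equilibrium.
(a2, b2): P1 prefers a1 (15 > 1.5) — not an equilibrium.

none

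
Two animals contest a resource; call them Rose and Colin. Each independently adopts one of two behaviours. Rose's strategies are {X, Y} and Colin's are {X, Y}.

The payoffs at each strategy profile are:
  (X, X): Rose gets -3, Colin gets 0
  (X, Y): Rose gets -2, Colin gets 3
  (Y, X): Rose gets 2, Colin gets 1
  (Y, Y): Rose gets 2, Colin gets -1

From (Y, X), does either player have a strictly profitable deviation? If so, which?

Rose at (Y, X) earns 2; deviating to X yields -3 — not better.
Colin earns 1; deviating to Y yields -1 — not better.
Neither player can strictly improve; the profile is a Nash equilibrium.

Neither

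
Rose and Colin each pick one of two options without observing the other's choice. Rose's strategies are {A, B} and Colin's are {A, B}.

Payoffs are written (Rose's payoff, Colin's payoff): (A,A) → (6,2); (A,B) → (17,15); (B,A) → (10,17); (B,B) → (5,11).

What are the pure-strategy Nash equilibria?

(A, A): Rose prefers B (10 > 6); Colin prefers B (15 > 2) — not an equilibrium.
(A, B): Rose gets 17 ≥ 5 from B, and Colin gets 15 ≥ 2 from A — Nash equilibrium.
(B, A): Rose gets 10 ≥ 6 from A, and Colin gets 17 ≥ 11 from B — Nash equilibrium.
(B, B): Rose prefers A (17 > 5); Colin prefers A (17 > 11) — not an equilibrium.

(A, B) and (B, A)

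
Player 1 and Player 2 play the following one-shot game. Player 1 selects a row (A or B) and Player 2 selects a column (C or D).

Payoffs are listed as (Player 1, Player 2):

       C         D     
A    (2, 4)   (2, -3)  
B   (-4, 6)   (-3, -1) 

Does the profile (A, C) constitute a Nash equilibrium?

At (A, C), Player 1 earns 2; switching to B would give -4, so Player 1 has no profitable deviation.
Player 2 earns 4; switching to D would give -3, so Player 2 has no profitable deviation.
Neither player can gain by a unilateral deviation, so this profile is a Nash equilibrium.

Yes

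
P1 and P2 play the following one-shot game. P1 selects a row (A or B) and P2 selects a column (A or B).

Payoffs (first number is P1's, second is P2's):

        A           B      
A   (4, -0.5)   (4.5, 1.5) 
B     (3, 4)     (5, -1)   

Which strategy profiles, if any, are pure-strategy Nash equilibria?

(A, A): P2 prefers B (1.5 > -0.5) — not an equilibrium.
(A, B): P1 prefers B (5 > 4.5) — not an equilibrium.
(B, A): P1 prefers A (4 > 3) — not an equilibrium.
(B, B): P2 prefers A (4 > -1) — not an equilibrium.

none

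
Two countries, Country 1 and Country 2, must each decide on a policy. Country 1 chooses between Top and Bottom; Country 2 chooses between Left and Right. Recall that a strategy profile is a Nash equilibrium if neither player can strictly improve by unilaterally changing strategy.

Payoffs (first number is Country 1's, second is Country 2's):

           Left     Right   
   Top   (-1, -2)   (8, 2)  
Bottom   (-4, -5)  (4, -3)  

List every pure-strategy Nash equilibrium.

(Top, Right)

(Top, Left): Country 2 prefers Right (2 > -2) — not an equilibrium.
(Top, Right): Country 1 gets 8 ≥ 4 from Bottom, and Country 2 gets 2 ≥ -2 from Left — Nash equilibrium.
(Bottom, Left): Country 1 prefers Top (-1 > -4); Country 2 prefers Right (-3 > -5) — not an equilibrium.
(Bottom, Right): Country 1 prefers Top (8 > 4) — not an equilibrium.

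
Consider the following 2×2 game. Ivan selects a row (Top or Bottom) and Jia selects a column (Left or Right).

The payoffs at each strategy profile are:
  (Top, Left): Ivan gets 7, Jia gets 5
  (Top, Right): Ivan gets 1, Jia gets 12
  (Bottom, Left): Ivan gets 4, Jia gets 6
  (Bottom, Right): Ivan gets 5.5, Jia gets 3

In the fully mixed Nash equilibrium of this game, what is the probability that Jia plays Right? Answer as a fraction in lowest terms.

Let y be the probability that Jia plays Left. In a completely mixed equilibrium, Ivan must be indifferent between Top and Bottom.
Ivan's expected payoff from Top is 7y + (1−y); from Bottom it is 4y + 5.5(1−y).
Setting these equal: 6y + 1 = −1.5y + 5.5, so y = 3/5.
Therefore Jia plays Right with probability 1 − 3/5 = 2/5.

2/5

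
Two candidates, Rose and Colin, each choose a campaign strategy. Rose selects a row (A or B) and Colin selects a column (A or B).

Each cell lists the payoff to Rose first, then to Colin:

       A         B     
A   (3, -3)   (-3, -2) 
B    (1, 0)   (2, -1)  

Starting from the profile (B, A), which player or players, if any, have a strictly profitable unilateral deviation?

Rose at (B, A) earns 1; deviating to A yields 3 — a strict improvement.
Colin earns 0; deviating to B yields -1 — not better.
Only Rose has a strictly profitable deviation.

Rose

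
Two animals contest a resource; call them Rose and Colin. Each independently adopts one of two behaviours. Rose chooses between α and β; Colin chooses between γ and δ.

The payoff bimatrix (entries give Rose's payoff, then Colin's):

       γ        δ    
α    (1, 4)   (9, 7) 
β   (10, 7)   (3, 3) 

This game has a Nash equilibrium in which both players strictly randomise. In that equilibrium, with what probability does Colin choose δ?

Let q be the probability that Colin plays γ. In a completely mixed equilibrium, Rose must be indifferent between α and β.
Rose's expected payoff from α is q + 9(1−q); from β it is 10q + 3(1−q).
Setting these equal: −8q + 9 = 7q + 3, so q = 2/5.
Therefore Colin plays δ with probability 1 − 2/5 = 3/5.

3/5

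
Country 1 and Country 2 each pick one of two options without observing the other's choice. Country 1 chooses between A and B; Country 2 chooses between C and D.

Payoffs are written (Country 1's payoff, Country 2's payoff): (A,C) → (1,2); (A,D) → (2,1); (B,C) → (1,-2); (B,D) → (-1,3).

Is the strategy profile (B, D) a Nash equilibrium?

No

At (B, D), Country 1 earns -1; switching to A would give 2, so Country 1 would deviate.
Country 2 earns 3; switching to C would give -2, so Country 2 has no profitable deviation.
Since at least one player can profitably deviate, this is not a Nash equilibrium.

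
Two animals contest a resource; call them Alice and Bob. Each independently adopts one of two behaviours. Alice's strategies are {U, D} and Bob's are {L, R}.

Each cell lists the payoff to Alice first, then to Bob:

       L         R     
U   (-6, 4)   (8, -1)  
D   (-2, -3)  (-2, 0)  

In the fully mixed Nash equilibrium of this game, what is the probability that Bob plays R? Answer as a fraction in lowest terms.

Let c be the probability that Bob plays L. In a completely mixed equilibrium, Alice must be indifferent between U and D.
Alice's expected payoff from U is −6c + 8(1−c); from D it is −2c − 2(1−c).
Setting these equal: −14c + 8 = -2, so c = 5/7.
Therefore Bob plays R with probability 1 − 5/7 = 2/7.

2/7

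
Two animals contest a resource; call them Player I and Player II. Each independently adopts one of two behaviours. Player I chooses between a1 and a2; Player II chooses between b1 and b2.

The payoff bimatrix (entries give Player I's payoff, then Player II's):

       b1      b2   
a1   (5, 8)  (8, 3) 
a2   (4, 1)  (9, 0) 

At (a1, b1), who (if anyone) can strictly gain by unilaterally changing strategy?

Neither

Player I at (a1, b1) earns 5; deviating to a2 yields 4 — not better.
Player II earns 8; deviating to b2 yields 3 — not better.
Neither player can strictly improve; the profile is a Nash equilibrium.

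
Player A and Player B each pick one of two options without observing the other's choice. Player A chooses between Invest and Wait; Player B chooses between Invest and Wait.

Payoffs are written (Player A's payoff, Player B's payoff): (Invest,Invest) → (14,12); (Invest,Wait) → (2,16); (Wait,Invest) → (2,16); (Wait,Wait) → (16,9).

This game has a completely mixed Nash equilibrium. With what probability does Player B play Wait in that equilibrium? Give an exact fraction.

Let y be the probability that Player B plays Invest. In a completely mixed equilibrium, Player A must be indifferent between Invest and Wait.
Player A's expected payoff from Invest is 14y + 2(1−y); from Wait it is 2y + 16(1−y).
Setting these equal: 12y + 2 = −14y + 16, so y = 7/13.
Therefore Player B plays Wait with probability 1 − 7/13 = 6/13.

6/13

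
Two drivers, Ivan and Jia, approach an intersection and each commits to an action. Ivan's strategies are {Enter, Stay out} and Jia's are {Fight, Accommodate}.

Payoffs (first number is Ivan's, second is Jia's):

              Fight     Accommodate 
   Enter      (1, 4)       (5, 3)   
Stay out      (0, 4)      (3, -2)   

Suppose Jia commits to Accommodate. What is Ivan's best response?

Enter

Against Accommodate, Ivan earns 5 from Enter and 3 from Stay out.
So Enter is the best response.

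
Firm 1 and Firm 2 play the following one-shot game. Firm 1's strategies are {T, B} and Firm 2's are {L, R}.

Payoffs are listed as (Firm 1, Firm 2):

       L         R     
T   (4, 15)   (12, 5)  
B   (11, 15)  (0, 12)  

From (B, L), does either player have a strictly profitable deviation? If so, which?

Firm 1 at (B, L) earns 11; deviating to T yields 4 — not better.
Firm 2 earns 15; deviating to R yields 12 — not better.
Neither player can strictly improve; the profile is a Nash equilibrium.

Neither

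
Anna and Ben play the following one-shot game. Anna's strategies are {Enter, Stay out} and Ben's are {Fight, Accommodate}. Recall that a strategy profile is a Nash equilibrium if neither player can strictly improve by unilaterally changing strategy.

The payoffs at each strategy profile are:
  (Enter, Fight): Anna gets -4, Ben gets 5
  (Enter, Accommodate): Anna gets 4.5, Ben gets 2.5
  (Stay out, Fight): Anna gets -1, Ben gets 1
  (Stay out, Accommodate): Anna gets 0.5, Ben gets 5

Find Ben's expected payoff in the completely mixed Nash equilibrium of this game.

45/13

First find x, the probability Anna plays Enter, from Ben's indifference between Fight and Accommodate: 5x + (1−x) = 2.5x + 5(1−x), giving x = 8/13.
Since Ben is indifferent in equilibrium, Ben's expected payoff equals the payoff from either column against (8/13, 5/13). Using Fight: 5(8/13) + (5/13) = 45/13.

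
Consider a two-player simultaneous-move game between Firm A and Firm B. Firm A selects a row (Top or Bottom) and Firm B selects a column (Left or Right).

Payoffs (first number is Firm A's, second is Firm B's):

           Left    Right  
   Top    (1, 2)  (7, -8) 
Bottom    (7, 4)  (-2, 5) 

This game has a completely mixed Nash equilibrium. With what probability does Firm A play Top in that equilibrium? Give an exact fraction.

1/11

Let p be the probability that Firm A plays Top. In a completely mixed equilibrium, Firm B must be indifferent between Left and Right.
Firm B's expected payoff from Left is 2p + 4(1−p); from Right it is −8p + 5(1−p).
Setting these equal: −2p + 4 = −13p + 5, so p = 1/11.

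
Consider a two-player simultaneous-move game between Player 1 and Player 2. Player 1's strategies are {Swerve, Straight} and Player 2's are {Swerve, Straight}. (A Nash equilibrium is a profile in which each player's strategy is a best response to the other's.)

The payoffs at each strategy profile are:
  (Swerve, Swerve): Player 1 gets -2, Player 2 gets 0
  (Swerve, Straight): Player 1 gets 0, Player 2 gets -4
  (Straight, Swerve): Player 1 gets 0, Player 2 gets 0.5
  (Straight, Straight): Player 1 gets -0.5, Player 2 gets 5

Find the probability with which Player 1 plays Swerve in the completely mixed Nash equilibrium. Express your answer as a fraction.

Let p be the probability that Player 1 plays Swerve. In a completely mixed equilibrium, Player 2 must be indifferent between Swerve and Straight.
Player 2's expected payoff from Swerve is 0.5(1−p); from Straight it is −4p + 5(1−p).
Setting these equal: −0.5p + 0.5 = −9p + 5, so p = 9/17.

9/17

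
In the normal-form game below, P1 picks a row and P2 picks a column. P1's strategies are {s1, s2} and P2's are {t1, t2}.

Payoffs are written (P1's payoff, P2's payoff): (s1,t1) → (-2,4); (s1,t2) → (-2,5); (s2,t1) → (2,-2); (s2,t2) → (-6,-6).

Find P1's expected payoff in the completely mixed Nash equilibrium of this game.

-2

First find q, the probability P2 plays t1, from P1's indifference between s1 and s2: −2q − 2(1−q) = 2q − 6(1−q), giving q = 1/2.
Since P1 is indifferent in equilibrium, P1's expected payoff equals the payoff from either row against (1/2, 1/2). Using s1: −2(1/2) − 2(1/2) = -2.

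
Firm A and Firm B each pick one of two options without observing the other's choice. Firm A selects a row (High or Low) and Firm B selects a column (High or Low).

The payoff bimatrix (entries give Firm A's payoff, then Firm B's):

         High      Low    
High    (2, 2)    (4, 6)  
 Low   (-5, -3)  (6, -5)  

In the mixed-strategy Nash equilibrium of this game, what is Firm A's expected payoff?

First find q, the probability Firm B plays High, from Firm A's indifference between High and Low: 2q + 4(1−q) = −5q + 6(1−q), giving q = 2/9.
Since Firm A is indifferent in equilibrium, Firm A's expected payoff equals the payoff from either row against (2/9, 7/9). Using High: 2(2/9) + 4(7/9) = 32/9.

32/9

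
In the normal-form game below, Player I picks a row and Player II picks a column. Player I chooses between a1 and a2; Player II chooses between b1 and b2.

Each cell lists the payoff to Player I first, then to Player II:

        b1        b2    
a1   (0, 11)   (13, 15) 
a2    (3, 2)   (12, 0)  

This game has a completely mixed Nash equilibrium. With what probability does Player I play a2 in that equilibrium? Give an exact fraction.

2/3

Let r be the probability that Player I plays a1. In a completely mixed equilibrium, Player II must be indifferent between b1 and b2.
Player II's expected payoff from b1 is 11r + 2(1−r); from b2 it is 15r.
Setting these equal: 9r + 2 = 15r, so r = 1/3.
Therefore Player I plays a2 with probability 1 − 1/3 = 2/3.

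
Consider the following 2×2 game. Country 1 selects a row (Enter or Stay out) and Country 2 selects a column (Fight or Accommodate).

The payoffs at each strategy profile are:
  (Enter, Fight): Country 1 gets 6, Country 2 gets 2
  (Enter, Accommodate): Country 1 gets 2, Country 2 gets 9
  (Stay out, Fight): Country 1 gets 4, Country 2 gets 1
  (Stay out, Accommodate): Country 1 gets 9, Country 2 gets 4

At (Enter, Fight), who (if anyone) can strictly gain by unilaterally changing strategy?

Country 2

Country 1 at (Enter, Fight) earns 6; deviating to Stay out yields 4 — not better.
Country 2 earns 2; deviating to Accommodate yields 9 — a strict improvement.
Only Country 2 has a strictly profitable deviation.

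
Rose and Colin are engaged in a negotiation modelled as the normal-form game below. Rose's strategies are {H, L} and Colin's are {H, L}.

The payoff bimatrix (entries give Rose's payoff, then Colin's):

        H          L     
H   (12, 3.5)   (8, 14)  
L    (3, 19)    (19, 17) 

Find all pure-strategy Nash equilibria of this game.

(H, H): Colin prefers L (14 > 3.5) — not an equilibrium.
(H, L): Rose prefers L (19 > 8) — not an equilibrium.
(L, H): Rose prefers H (12 > 3) — not an equilibrium.
(L, L): Colin prefers H (19 > 17) — not an equilibrium.

none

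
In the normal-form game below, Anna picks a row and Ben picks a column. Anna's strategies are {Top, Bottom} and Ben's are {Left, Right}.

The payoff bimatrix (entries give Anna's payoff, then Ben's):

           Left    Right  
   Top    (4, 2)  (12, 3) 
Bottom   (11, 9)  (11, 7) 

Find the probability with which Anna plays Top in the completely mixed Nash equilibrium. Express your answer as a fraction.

Let x be the probability that Anna plays Top. In a completely mixed equilibrium, Ben must be indifferent between Left and Right.
Ben's expected payoff from Left is 2x + 9(1−x); from Right it is 3x + 7(1−x).
Setting these equal: −7x + 9 = −4x + 7, so x = 2/3.

2/3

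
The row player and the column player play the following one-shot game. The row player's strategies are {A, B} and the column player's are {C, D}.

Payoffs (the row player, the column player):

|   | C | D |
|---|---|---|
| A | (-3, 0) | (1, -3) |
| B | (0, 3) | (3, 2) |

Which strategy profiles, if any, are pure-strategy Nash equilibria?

(B, C)

(A, C): the row player prefers B (0 > -3) — not an equilibrium.
(A, D): the row player prefers B (3 > 1); the column player prefers C (0 > -3) — not an equilibrium.
(B, C): the row player gets 0 ≥ -3 from A, and the column player gets 3 ≥ 2 from D — Nash equilibrium.
(B, D): the column player prefers C (3 > 2) — not an equilibrium.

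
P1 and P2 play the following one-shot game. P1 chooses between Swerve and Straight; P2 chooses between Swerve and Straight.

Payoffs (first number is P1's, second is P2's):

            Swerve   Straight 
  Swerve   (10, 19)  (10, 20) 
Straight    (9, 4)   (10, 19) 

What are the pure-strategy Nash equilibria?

(Swerve, Straight) and (Straight, Straight)

(Swerve, Swerve): P2 prefers Straight (20 > 19) — not an equilibrium.
(Swerve, Straight): P1 gets 10 ≥ 10 from Straight, and P2 gets 20 ≥ 19 from Swerve — Nash equilibrium.
(Straight, Swerve): P1 prefers Swerve (10 > 9); P2 prefers Straight (19 > 4) — not an equilibrium.
(Straight, Straight): P1 gets 10 ≥ 10 from Swerve, and P2 gets 19 ≥ 4 from Swerve — Nash equilibrium.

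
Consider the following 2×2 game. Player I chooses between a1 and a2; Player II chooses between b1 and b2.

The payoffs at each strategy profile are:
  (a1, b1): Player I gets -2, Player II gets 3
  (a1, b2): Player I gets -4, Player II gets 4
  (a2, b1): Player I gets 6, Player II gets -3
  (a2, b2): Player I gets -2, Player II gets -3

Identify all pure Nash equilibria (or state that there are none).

(a2, b1) and (a2, b2)

(a1, b1): Player I prefers a2 (6 > -2); Player II prefers b2 (4 > 3) — not an equilibrium.
(a1, b2): Player I prefers a2 (-2 > -4) — not an equilibrium.
(a2, b1): Player I gets 6 ≥ -2 from a1, and Player II gets -3 ≥ -3 from b2 — Nash equilibrium.
(a2, b2): Player I gets -2 ≥ -4 from a1, and Player II gets -3 ≥ -3 from b1 — Nash equilibrium.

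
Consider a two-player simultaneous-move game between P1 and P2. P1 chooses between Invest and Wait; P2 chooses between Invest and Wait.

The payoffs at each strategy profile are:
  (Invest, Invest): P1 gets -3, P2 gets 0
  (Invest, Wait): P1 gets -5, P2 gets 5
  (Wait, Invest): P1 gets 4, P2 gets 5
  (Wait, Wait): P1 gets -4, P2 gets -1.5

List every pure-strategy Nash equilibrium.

(Wait, Invest)

(Invest, Invest): P1 prefers Wait (4 > -3); P2 prefers Wait (5 > 0) — not an equilibrium.
(Invest, Wait): P1 prefers Wait (-4 > -5) — not an equilibrium.
(Wait, Invest): P1 gets 4 ≥ -3 from Invest, and P2 gets 5 ≥ -1.5 from Wait — Nash equilibrium.
(Wait, Wait): P2 prefers Invest (5 > -1.5) — not an equilibrium.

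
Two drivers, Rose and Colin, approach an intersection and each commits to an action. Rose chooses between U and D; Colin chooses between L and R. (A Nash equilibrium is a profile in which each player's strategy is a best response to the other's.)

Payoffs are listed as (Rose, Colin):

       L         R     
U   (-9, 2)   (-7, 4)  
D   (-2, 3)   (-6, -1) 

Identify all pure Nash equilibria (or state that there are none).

(U, L): Rose prefers D (-2 > -9); Colin prefers R (4 > 2) — not an equilibrium.
(U, R): Rose prefers D (-6 > -7) — not an equilibrium.
(D, L): Rose gets -2 ≥ -9 from U, and Colin gets 3 ≥ -1 from R — Nash equilibrium.
(D, R): Colin prefers L (3 > -1) — not an equilibrium.

(D, L)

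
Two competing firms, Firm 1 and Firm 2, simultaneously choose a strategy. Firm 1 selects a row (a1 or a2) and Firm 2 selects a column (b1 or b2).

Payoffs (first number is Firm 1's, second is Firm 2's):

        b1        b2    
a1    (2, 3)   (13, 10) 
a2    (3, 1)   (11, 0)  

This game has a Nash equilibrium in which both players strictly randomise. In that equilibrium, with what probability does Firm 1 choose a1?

1/8

Let p be the probability that Firm 1 plays a1. In a completely mixed equilibrium, Firm 2 must be indifferent between b1 and b2.
Firm 2's expected payoff from b1 is 3p + (1−p); from b2 it is 10p.
Setting these equal: 2p + 1 = 10p, so p = 1/8.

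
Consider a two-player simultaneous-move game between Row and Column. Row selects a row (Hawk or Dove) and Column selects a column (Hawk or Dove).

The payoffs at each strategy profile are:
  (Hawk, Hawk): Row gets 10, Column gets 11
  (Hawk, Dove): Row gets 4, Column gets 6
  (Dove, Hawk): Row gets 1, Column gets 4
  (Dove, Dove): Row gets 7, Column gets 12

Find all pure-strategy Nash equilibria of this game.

(Hawk, Hawk) and (Dove, Dove)

(Hawk, Hawk): Row gets 10 ≥ 1 from Dove, and Column gets 11 ≥ 6 from Dove — Nash equilibrium.
(Hawk, Dove): Row prefers Dove (7 > 4); Column prefers Hawk (11 > 6) — not an equilibrium.
(Dove, Hawk): Row prefers Hawk (10 > 1); Column prefers Dove (12 > 4) — not an equilibrium.
(Dove, Dove): Row gets 7 ≥ 4 from Hawk, and Column gets 12 ≥ 4 from Hawk — Nash equilibrium.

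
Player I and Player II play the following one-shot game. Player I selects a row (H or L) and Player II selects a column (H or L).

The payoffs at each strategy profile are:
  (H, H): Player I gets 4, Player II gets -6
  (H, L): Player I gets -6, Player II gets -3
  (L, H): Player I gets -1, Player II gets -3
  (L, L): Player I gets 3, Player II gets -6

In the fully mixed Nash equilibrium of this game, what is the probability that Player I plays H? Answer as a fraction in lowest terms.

Let x be the probability that Player I plays H. In a completely mixed equilibrium, Player II must be indifferent between H and L.
Player II's expected payoff from H is −6x − 3(1−x); from L it is −3x − 6(1−x).
Setting these equal: −3x − 3 = 3x − 6, so x = 1/2.

1/2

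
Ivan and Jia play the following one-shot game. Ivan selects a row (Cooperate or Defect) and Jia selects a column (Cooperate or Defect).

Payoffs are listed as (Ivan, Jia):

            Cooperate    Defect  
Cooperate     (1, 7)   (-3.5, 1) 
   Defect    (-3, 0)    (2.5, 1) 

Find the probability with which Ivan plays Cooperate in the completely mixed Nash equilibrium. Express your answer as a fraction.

Let x be the probability that Ivan plays Cooperate. In a completely mixed equilibrium, Jia must be indifferent between Cooperate and Defect.
Jia's expected payoff from Cooperate is 7x; from Defect it is x + (1−x).
Setting these equal: 7x = 1, so x = 1/7.

1/7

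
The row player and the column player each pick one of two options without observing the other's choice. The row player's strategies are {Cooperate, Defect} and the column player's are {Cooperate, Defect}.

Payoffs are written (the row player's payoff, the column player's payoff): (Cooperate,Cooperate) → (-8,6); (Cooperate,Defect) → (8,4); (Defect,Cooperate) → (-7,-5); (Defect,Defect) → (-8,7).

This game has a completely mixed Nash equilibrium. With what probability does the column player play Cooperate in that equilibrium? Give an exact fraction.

16/17

Let q be the probability that the column player plays Cooperate. In a completely mixed equilibrium, the row player must be indifferent between Cooperate and Defect.
The row player's expected payoff from Cooperate is −8q + 8(1−q); from Defect it is −7q − 8(1−q).
Setting these equal: −16q + 8 = q − 8, so q = 16/17.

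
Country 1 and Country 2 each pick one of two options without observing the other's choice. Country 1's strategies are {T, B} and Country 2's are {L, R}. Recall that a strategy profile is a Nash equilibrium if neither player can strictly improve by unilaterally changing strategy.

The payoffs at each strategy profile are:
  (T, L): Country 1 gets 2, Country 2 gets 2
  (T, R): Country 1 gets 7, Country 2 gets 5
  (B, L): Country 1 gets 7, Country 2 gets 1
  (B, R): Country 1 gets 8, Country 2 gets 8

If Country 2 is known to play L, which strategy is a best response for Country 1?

Against L, Country 1 earns 2 from T and 7 from B.
So B is the best response.

B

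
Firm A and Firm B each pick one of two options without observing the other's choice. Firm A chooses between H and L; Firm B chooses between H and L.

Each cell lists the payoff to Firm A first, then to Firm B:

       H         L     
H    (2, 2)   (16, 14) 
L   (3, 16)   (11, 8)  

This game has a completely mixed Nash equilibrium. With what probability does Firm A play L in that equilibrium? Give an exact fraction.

3/5

Let r be the probability that Firm A plays H. In a completely mixed equilibrium, Firm B must be indifferent between H and L.
Firm B's expected payoff from H is 2r + 16(1−r); from L it is 14r + 8(1−r).
Setting these equal: −14r + 16 = 6r + 8, so r = 2/5.
Therefore Firm A plays L with probability 1 − 2/5 = 3/5.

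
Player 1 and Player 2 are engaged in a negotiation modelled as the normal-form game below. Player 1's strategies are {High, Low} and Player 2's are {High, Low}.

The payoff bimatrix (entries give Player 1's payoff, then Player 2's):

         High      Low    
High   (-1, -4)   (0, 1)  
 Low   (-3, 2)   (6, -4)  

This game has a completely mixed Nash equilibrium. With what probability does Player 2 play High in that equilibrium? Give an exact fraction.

Let q be the probability that Player 2 plays High. In a completely mixed equilibrium, Player 1 must be indifferent between High and Low.
Player 1's expected payoff from High is −q; from Low it is −3q + 6(1−q).
Setting these equal: −q = −9q + 6, so q = 3/4.

3/4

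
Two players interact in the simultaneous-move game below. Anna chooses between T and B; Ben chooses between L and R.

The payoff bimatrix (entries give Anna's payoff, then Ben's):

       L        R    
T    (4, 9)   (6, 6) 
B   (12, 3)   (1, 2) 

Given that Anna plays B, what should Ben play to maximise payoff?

Against B, Ben earns 3 from L and 2 from R.
So L is the best response.

L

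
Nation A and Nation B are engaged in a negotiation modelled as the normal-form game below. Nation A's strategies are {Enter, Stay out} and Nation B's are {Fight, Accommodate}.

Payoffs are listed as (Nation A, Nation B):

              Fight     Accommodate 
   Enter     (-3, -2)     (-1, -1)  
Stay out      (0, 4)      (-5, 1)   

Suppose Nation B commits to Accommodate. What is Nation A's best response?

Against Accommodate, Nation A earns -1 from Enter and -5 from Stay out.
So Enter is the best response.

Enter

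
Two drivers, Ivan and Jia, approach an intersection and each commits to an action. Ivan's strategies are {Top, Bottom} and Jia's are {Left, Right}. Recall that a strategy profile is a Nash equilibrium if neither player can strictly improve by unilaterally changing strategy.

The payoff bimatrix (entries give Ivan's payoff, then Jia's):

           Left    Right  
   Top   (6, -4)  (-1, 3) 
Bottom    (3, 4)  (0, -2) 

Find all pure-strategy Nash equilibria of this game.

none

(Top, Left): Jia prefers Right (3 > -4) — not an equilibrium.
(Top, Right): Ivan prefers Bottom (0 > -1) — not an equilibrium.
(Bottom, Left): Ivan prefers Top (6 > 3) — not an equilibrium.
(Bottom, Right): Jia prefers Left (4 > -2) — not an equilibrium.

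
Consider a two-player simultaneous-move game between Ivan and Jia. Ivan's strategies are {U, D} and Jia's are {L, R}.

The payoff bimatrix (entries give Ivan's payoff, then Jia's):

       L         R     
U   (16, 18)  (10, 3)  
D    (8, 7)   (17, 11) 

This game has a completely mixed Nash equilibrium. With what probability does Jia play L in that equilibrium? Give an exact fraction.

7/15

Let y be the probability that Jia plays L. In a completely mixed equilibrium, Ivan must be indifferent between U and D.
Ivan's expected payoff from U is 16y + 10(1−y); from D it is 8y + 17(1−y).
Setting these equal: 6y + 10 = −9y + 17, so y = 7/15.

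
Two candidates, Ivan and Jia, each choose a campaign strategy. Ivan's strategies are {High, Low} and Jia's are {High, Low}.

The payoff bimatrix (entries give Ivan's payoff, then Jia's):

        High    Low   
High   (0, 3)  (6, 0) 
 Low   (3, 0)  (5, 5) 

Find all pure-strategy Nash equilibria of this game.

(High, High): Ivan prefers Low (3 > 0) — not an equilibrium.
(High, Low): Jia prefers High (3 > 0) — not an equilibrium.
(Low, High): Jia prefers Low (5 > 0) — not an equilibrium.
(Low, Low): Ivan prefers High (6 > 5) — not an equilibrium.

none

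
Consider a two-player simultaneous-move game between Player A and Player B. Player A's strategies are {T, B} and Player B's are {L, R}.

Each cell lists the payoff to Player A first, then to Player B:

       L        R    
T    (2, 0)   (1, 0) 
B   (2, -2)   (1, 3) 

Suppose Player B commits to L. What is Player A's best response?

either — both T and B are best responses

Against L, Player A earns 2 from T and 2 from B.
So either strategy is a best response.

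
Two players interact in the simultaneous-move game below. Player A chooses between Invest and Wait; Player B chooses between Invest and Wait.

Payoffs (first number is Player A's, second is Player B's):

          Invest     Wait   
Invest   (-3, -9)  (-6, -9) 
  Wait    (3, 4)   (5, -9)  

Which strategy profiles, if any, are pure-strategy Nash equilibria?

(Wait, Invest)

(Invest, Invest): Player A prefers Wait (3 > -3) — not an equilibrium.
(Invest, Wait): Player A prefers Wait (5 > -6) — not an equilibrium.
(Wait, Invest): Player A gets 3 ≥ -3 from Invest, and Player B gets 4 ≥ -9 from Wait — Nash equilibrium.
(Wait, Wait): Player B prefers Invest (4 > -9) — not an equilibrium.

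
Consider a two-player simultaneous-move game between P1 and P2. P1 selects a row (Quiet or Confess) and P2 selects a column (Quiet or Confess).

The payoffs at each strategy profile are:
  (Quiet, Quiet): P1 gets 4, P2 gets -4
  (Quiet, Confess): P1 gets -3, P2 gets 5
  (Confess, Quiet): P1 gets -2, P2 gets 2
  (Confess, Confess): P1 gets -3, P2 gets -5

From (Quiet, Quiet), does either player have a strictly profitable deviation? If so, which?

P1 at (Quiet, Quiet) earns 4; deviating to Confess yields -2 — not better.
P2 earns -4; deviating to Confess yields 5 — a strict improvement.
Only P2 has a strictly profitable deviation.

P2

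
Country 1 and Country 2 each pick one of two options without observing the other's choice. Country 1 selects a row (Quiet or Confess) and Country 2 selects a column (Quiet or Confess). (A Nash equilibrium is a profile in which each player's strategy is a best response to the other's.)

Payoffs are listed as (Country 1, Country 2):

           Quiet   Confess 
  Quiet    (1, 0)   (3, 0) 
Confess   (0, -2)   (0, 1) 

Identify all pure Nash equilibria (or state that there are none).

(Quiet, Quiet): Country 1 gets 1 ≥ 0 from Confess, and Country 2 gets 0 ≥ 0 from Confess — Nash equilibrium.
(Quiet, Confess): Country 1 gets 3 ≥ 0 from Confess, and Country 2 gets 0 ≥ 0 from Quiet — Nash equilibrium.
(Confess, Quiet): Country 1 prefers Quiet (1 > 0); Country 2 prefers Confess (1 > -2) — not an equilibrium.
(Confess, Confess): Country 1 prefers Quiet (3 > 0) — not an equilibrium.

(Quiet, Quiet) and (Quiet, Confess)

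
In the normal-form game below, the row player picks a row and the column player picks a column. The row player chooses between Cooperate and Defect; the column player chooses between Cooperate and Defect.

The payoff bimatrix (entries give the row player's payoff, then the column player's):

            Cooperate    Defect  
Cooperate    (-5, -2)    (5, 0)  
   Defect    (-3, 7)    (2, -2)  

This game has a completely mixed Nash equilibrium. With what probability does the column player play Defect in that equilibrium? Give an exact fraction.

2/5

Let c be the probability that the column player plays Cooperate. In a completely mixed equilibrium, the row player must be indifferent between Cooperate and Defect.
The row player's expected payoff from Cooperate is −5c + 5(1−c); from Defect it is −3c + 2(1−c).
Setting these equal: −10c + 5 = −5c + 2, so c = 3/5.
Therefore the column player plays Defect with probability 1 − 3/5 = 2/5.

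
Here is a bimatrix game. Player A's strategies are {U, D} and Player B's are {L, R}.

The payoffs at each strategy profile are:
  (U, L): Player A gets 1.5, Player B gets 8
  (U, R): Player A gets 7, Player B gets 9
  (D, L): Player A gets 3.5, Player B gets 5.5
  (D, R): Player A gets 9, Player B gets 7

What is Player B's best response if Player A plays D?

Against D, Player B earns 5.5 from L and 7 from R.
So R is the best response.

R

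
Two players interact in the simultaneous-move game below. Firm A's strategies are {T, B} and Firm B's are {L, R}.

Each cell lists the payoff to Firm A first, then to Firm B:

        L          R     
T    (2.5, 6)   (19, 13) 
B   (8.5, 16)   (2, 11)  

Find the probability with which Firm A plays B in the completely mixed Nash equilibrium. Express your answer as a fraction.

7/12

Let x be the probability that Firm A plays T. In a completely mixed equilibrium, Firm B must be indifferent between L and R.
Firm B's expected payoff from L is 6x + 16(1−x); from R it is 13x + 11(1−x).
Setting these equal: −10x + 16 = 2x + 11, so x = 5/12.
Therefore Firm A plays B with probability 1 − 5/12 = 7/12.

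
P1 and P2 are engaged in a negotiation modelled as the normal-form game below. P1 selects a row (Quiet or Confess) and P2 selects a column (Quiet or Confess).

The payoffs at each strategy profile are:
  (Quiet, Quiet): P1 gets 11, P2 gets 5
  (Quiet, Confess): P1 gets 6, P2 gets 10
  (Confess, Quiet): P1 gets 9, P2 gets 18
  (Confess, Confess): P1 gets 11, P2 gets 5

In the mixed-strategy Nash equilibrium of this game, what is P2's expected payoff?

155/18

First find p, the probability P1 plays Quiet, from P2's indifference between Quiet and Confess: 5p + 18(1−p) = 10p + 5(1−p), giving p = 13/18.
Since P2 is indifferent in equilibrium, P2's expected payoff equals the payoff from either column against (13/18, 5/18). Using Quiet: 5(13/18) + 18(5/18) = 155/18.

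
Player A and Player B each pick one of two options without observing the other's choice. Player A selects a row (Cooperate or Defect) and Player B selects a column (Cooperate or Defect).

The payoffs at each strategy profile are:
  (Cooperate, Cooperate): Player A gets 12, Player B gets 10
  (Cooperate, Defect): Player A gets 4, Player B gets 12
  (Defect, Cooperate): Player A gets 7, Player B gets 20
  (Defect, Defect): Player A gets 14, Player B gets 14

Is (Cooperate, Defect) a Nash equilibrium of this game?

No

At (Cooperate, Defect), Player A earns 4; switching to Defect would give 14, so Player A would deviate.
Player B earns 12; switching to Cooperate would give 10, so Player B has no profitable deviation.
Since at least one player can profitably deviate, this is not a Nash equilibrium.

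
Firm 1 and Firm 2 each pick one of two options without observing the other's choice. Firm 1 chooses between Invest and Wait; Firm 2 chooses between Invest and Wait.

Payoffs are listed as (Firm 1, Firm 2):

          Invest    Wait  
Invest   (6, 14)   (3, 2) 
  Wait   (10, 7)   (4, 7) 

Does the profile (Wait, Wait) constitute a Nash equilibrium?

Yes

At (Wait, Wait), Firm 1 earns 4; switching to Invest would give 3, so Firm 1 has no profitable deviation.
Firm 2 earns 7; switching to Invest would give 7, so Firm 2 has no profitable deviation.
Neither player can gain by a unilateral deviation, so this profile is a Nash equilibrium.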